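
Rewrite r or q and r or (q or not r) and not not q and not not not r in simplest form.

r or q

r or q and r or (q or not r) and not not q and not not not r
= r or q and r or (q or not r) and q and not not not r   [double negation]
= r or q and r or (q or not r) and q and not r   [double negation]
= r or q and r or q and not r   [absorption]
= r or q   [distribution]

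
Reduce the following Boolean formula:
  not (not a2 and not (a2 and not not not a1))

a2

not (not a2 and not (a2 and not not not a1))
= a2 or a2 and not not not a1
= a2 or a2 and not a1
= a2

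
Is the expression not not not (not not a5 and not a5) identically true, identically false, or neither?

identically true

not not not (not not a5 and not a5)
= not not (not a5 or a5)   — De Morgan
= not a5 or a5   — double negation
= True   — complement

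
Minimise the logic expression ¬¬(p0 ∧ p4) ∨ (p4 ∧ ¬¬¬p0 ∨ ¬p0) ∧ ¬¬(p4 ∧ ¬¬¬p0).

¬¬(p0 ∧ p4) ∨ (p4 ∧ ¬¬¬p0 ∨ ¬p0) ∧ ¬¬(p4 ∧ ¬¬¬p0)
= ¬¬(p0 ∧ p4) ∨ (p4 ∧ ¬¬¬p0 ∨ ¬p0) ∧ p4 ∧ ¬¬¬p0   (double negation)
= ¬¬(p0 ∧ p4) ∨ p4 ∧ ¬¬¬p0   (absorption)
= ¬¬(p0 ∧ p4) ∨ p4 ∧ ¬p0   (double negation)
= p0 ∧ p4 ∨ p4 ∧ ¬p0   (double negation)
= p4   (distribution)

p4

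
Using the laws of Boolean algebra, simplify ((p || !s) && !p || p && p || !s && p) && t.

(p || !s) && t

((p || !s) && !p || p && p || !s && p) && t
= ((p || !s) && !p || p && (p || !s)) && t   [distribution]
= (p || !s) && (!p || p) && t   [distribution]
= (p || !s) && t   [complement / identity]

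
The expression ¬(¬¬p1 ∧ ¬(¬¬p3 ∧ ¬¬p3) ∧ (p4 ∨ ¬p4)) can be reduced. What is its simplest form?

¬p1 ∨ p3

¬(¬¬p1 ∧ ¬(¬¬p3 ∧ ¬¬p3) ∧ (p4 ∨ ¬p4))
= ¬(¬¬p1 ∧ ¬(¬¬p3 ∧ ¬¬p3))   — complement / identity
= ¬(¬¬p1 ∧ ¬¬¬p3)   — idempotence
= ¬(¬¬p1 ∧ ¬p3)   — double negation
= ¬p1 ∨ p3   — De Morgan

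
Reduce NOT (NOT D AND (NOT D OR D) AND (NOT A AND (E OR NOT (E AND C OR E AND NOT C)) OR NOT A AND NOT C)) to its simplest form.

D OR A

NOT (NOT D AND (NOT D OR D) AND (NOT A AND (E OR NOT (E AND C OR E AND NOT C)) OR NOT A AND NOT C))
= NOT (NOT D AND (NOT D OR D) AND (NOT A AND (E OR NOT E) OR NOT A AND NOT C))   (distribution)
= NOT (NOT D AND (NOT D OR D) AND (NOT A OR NOT A AND NOT C))   (complement / identity)
= NOT (NOT D AND (NOT D OR D) AND NOT A)   (absorption)
= NOT (NOT D AND NOT A)   (complement / identity)
= D OR A   (De Morgan)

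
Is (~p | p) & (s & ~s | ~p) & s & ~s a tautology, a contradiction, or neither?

contradiction

(~p | p) & (s & ~s | ~p) & s & ~s
= (s & ~s | ~p) & s & ~s
= s & ~s
= 0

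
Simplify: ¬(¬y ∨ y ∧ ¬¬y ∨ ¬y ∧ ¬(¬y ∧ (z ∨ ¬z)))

False

¬(¬y ∨ y ∧ ¬¬y ∨ ¬y ∧ ¬(¬y ∧ (z ∨ ¬z)))
= ¬(¬y ∨ y ∧ ¬¬y ∨ ¬y ∧ ¬¬y)   (complement / identity)
= ¬(¬y ∨ ¬¬y)   (distribution)
= y ∧ ¬y   (De Morgan)
= False   (complement)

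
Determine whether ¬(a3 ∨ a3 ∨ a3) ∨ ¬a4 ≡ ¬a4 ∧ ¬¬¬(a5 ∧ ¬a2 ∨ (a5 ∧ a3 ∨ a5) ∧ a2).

E1: ¬(a3 ∨ a3 ∨ a3) ∨ ¬a4
    = ¬(a3 ∨ a3) ∨ ¬a4   [idempotence]
    = ¬a3 ∨ ¬a4   [idempotence]
E2: ¬a4 ∧ ¬¬¬(a5 ∧ ¬a2 ∨ (a5 ∧ a3 ∨ a5) ∧ a2)
    = ¬a4 ∧ ¬¬¬(a5 ∧ ¬a2 ∨ a5 ∧ a2)   [absorption]
    = ¬a4 ∧ ¬(a5 ∧ ¬a2 ∨ a5 ∧ a2)   [double negation]
    = ¬a4 ∧ ¬a5   [distribution]
These differ: at a2=0, a3=0, a4=1, a5=1, E1 = 1 but E2 = 0.

No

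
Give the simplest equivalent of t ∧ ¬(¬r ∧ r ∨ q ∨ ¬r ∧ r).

t ∧ ¬(¬r ∧ r ∨ q ∨ ¬r ∧ r)
= t ∧ ¬(q ∨ ¬r ∧ r)   (complement / identity)
= t ∧ ¬q   (complement / identity)

t ∧ ¬q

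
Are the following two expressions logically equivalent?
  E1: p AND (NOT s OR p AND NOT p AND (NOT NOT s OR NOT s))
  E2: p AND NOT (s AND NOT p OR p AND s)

E1: p AND (NOT s OR p AND NOT p AND (NOT NOT s OR NOT s))
    = p AND (NOT s OR p AND NOT p AND (s OR NOT s))   (double negation)
    = p AND (NOT s OR p AND NOT p)   (complement / identity)
    = p AND NOT s   (complement / identity)
E2: p AND NOT (s AND NOT p OR p AND s)
    = p AND NOT s   (distribution)
Both reduce to p AND NOT s, so they are equivalent.

Yes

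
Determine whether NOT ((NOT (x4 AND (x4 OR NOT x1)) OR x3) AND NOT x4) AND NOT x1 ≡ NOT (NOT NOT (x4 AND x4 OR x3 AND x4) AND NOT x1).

E1: NOT ((NOT (x4 AND (x4 OR NOT x1)) OR x3) AND NOT x4) AND NOT x1
    = NOT ((NOT x4 OR x3) AND NOT x4) AND NOT x1   (absorption)
    = NOT NOT x4 AND NOT x1   (absorption)
    = x4 AND NOT x1   (double negation)
E2: NOT (NOT NOT (x4 AND x4 OR x3 AND x4) AND NOT x1)
    = NOT (x4 AND x4 OR x3 AND x4) OR x1   (De Morgan)
    = NOT (x4 AND (x4 OR x3)) OR x1   (distribution)
    = NOT x4 OR x1   (absorption)
These differ: at x1=1, x3=0, x4=0, E1 = 0 but E2 = 1.

No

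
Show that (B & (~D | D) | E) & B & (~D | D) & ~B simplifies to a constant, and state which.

0

(B & (~D | D) | E) & B & (~D | D) & ~B
= B & (~D | D) & ~B   — absorption
= B & ~B   — complement / identity
= 0   — complement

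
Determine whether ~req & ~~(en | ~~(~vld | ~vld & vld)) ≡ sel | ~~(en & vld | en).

E1: ~req & ~~(en | ~~(~vld | ~vld & vld))
    = ~req & ~~(en | ~~~vld)   [complement / identity]
    = ~req & (en | ~~~vld)   [double negation]
    = ~req & (en | ~vld)   [double negation]
E2: sel | ~~(en & vld | en)
    = sel | ~~en   [absorption]
    = sel | en   [double negation]
These differ: at en=0, req=1, sel=1, vld=1, E1 = 0 but E2 = 1.

No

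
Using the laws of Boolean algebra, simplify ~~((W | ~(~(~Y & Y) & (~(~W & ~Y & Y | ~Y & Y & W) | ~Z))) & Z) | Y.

W & Z | Y

~~((W | ~(~(~Y & Y) & (~(~W & ~Y & Y | ~Y & Y & W) | ~Z))) & Z) | Y
= ~~((W | ~(~(~Y & Y) & (~(~Y & Y) | ~Z))) & Z) | Y   [distribution]
= ~~((W | ~~(~Y & Y)) & Z) | Y   [absorption]
= (W | ~~(~Y & Y)) & Z | Y   [double negation]
= (W | ~Y & Y) & Z | Y   [double negation]
= W & Z | Y   [complement / identity]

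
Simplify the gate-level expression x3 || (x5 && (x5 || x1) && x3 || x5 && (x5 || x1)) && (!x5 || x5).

x3 || (x5 && (x5 || x1) && x3 || x5 && (x5 || x1)) && (!x5 || x5)
= x3 || x5 && (x5 || x1) && x3 || x5 && (x5 || x1)   — complement / identity
= x3 || x5 && (x5 || x1)   — absorption
= x3 || x5   — absorption

x3 || x5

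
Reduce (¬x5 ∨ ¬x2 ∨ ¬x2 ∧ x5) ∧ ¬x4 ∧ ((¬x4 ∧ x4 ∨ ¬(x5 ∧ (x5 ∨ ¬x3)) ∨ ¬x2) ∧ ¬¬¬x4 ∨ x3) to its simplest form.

(¬x5 ∨ ¬x2) ∧ ¬x4

(¬x5 ∨ ¬x2 ∨ ¬x2 ∧ x5) ∧ ¬x4 ∧ ((¬x4 ∧ x4 ∨ ¬(x5 ∧ (x5 ∨ ¬x3)) ∨ ¬x2) ∧ ¬¬¬x4 ∨ x3)
= (¬x5 ∨ ¬x2) ∧ ¬x4 ∧ ((¬x4 ∧ x4 ∨ ¬(x5 ∧ (x5 ∨ ¬x3)) ∨ ¬x2) ∧ ¬¬¬x4 ∨ x3)   — absorption
= (¬x5 ∨ ¬x2) ∧ ¬x4 ∧ ((¬x4 ∧ x4 ∨ ¬x5 ∨ ¬x2) ∧ ¬¬¬x4 ∨ x3)   — absorption
= (¬x5 ∨ ¬x2) ∧ ¬x4 ∧ ((¬x4 ∧ x4 ∨ ¬x5 ∨ ¬x2) ∧ ¬x4 ∨ x3)   — double negation
= (¬x5 ∨ ¬x2) ∧ ¬x4 ∧ ((¬x5 ∨ ¬x2) ∧ ¬x4 ∨ x3)   — complement / identity
= (¬x5 ∨ ¬x2) ∧ ¬x4   — absorption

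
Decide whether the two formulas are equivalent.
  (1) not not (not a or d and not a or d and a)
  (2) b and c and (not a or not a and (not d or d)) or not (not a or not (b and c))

No

E1: not not (not a or d and not a or d and a)
    = not a or d and not a or d and a   (double negation)
    = not a or d   (distribution)
E2: b and c and (not a or not a and (not d or d)) or not (not a or not (b and c))
    = b and c and (not a or not a) or not (not a or not (b and c))   (complement / identity)
    = b and c and not a or not (not a or not (b and c))   (idempotence)
    = b and c and not a or a and b and c   (De Morgan)
    = b and c   (distribution)
These differ: at a=0, b=0, c=0, d=1, E1 = 1 but E2 = 0.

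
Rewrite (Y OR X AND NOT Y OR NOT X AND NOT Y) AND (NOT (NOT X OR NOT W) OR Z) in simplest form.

X AND W OR Z

(Y OR X AND NOT Y OR NOT X AND NOT Y) AND (NOT (NOT X OR NOT W) OR Z)
= (Y OR NOT Y) AND (NOT (NOT X OR NOT W) OR Z)   (distribution)
= NOT (NOT X OR NOT W) OR Z   (complement / identity)
= X AND W OR Z   (De Morgan)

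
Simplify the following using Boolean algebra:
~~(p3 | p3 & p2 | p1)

p3 | p1

~~(p3 | p3 & p2 | p1)
= p3 | p3 & p2 | p1   — double negation
= p3 | p1   — absorption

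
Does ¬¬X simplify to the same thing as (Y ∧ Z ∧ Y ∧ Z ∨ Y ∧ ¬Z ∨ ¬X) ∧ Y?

No

E1: ¬¬X
    = X
E2: (Y ∧ Z ∧ Y ∧ Z ∨ Y ∧ ¬Z ∨ ¬X) ∧ Y
    = (Y ∧ Z ∨ Y ∧ ¬Z ∨ ¬X) ∧ Y
    = (Y ∨ ¬X) ∧ Y
    = Y
These differ: at X=0, Y=1, Z=0, E1 = 0 but E2 = 1.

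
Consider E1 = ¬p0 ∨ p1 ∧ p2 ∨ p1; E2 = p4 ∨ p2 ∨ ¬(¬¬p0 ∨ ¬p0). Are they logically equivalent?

E1: ¬p0 ∨ p1 ∧ p2 ∨ p1
    = ¬p0 ∨ p1
E2: p4 ∨ p2 ∨ ¬(¬¬p0 ∨ ¬p0)
    = p4 ∨ p2 ∨ ¬p0 ∧ p0
    = p4 ∨ p2
These differ: at p0=1, p1=0, p2=0, p4=1, E1 = 0 but E2 = 1.

No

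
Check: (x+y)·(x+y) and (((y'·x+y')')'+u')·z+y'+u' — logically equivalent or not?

E1: (x+y)·(x+y)
    = x+y   [idempotence]
E2: (((y'·x+y')')'+u')·z+y'+u'
    = (((y')')'+u')·z+y'+u'   [absorption]
    = (y'+u')·z+y'+u'   [double negation]
    = y'+u'   [absorption]
These differ: at u=1, x=0, y=0, z=0, E1 = 0 but E2 = 1.

No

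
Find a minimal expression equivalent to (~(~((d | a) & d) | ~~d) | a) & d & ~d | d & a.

(~(~((d | a) & d) | ~~d) | a) & d & ~d | d & a
= ((d | a) & d & ~d | a) & d & ~d | d & a   [De Morgan]
= (d & ~d | a) & d & ~d | d & a   [absorption]
= d & ~d | d & a   [absorption]
= d & a   [complement / identity]

d & a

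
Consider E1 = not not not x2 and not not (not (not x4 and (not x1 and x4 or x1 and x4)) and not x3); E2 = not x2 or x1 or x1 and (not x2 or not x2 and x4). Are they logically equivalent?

No

E1: not not not x2 and not not (not (not x4 and (not x1 and x4 or x1 and x4)) and not x3)
    = not not not x2 and not (not x4 and (not x1 and x4 or x1 and x4) or x3)
    = not not not x2 and not (not x4 and x4 or x3)
    = not not not x2 and not x3
    = not x2 and not x3
E2: not x2 or x1 or x1 and (not x2 or not x2 and x4)
    = not x2 or x1 or x1 and not x2
    = not x2 or x1
These differ: at x1=1, x2=1, x3=1, x4=1, E1 = 0 but E2 = 1.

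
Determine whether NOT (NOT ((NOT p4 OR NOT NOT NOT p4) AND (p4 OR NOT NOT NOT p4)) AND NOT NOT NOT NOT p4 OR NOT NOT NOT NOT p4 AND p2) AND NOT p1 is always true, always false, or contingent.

contingent

NOT (NOT ((NOT p4 OR NOT NOT NOT p4) AND (p4 OR NOT NOT NOT p4)) AND NOT NOT NOT NOT p4 OR NOT NOT NOT NOT p4 AND p2) AND NOT p1
= NOT (NOT (NOT p4 AND p4 OR NOT NOT NOT p4) AND NOT NOT NOT NOT p4 OR NOT NOT NOT NOT p4 AND p2) AND NOT p1   — distribution
= NOT (NOT NOT NOT NOT p4 AND NOT NOT NOT NOT p4 OR NOT NOT NOT NOT p4 AND p2) AND NOT p1   — complement / identity
= NOT (NOT NOT NOT NOT p4 AND (NOT NOT NOT NOT p4 OR p2)) AND NOT p1   — distribution
= NOT NOT NOT NOT NOT p4 AND NOT p1   — absorption
= NOT NOT NOT p4 AND NOT p1   — double negation
= NOT p4 AND NOT p1   — double negation
This depends on p1, p4, so it is not a constant.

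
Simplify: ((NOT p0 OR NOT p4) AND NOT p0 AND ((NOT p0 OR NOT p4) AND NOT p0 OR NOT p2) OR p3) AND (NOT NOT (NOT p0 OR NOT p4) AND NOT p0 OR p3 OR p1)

((NOT p0 OR NOT p4) AND NOT p0 AND ((NOT p0 OR NOT p4) AND NOT p0 OR NOT p2) OR p3) AND (NOT NOT (NOT p0 OR NOT p4) AND NOT p0 OR p3 OR p1)
= ((NOT p0 OR NOT p4) AND NOT p0 OR p3) AND (NOT NOT (NOT p0 OR NOT p4) AND NOT p0 OR p3 OR p1)   (absorption)
= ((NOT p0 OR NOT p4) AND NOT p0 OR p3) AND ((NOT p0 OR NOT p4) AND NOT p0 OR p3 OR p1)   (double negation)
= (NOT p0 OR NOT p4) AND NOT p0 OR p3   (absorption)
= NOT p0 OR p3   (absorption)

NOT p0 OR p3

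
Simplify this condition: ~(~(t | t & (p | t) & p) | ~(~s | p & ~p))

~(~(t | t & (p | t) & p) | ~(~s | p & ~p))
= ~(~(t | t & p) | ~(~s | p & ~p))   (absorption)
= ~(~(t | t & p) | ~~s)   (complement / identity)
= ~(~t | ~~s)   (absorption)
= t & ~s   (De Morgan)

t & ~s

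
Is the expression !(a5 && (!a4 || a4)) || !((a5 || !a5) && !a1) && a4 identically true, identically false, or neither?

!(a5 && (!a4 || a4)) || !((a5 || !a5) && !a1) && a4
= !(a5 && (!a4 || a4)) || !!a1 && a4   — complement / identity
= !(a5 && (!a4 || a4)) || a1 && a4   — double negation
= !a5 || a1 && a4   — complement / identity
This depends on a1, a4, a5, so it is not a constant.

neither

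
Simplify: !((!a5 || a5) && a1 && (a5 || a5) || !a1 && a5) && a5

!((!a5 || a5) && a1 && (a5 || a5) || !a1 && a5) && a5
= !(a1 && (a5 || a5) || !a1 && a5) && a5
= !(a1 && a5 || !a1 && a5) && a5
= !a5 && a5
= false

false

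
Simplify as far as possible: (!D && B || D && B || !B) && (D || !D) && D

D

(!D && B || D && B || !B) && (D || !D) && D
= (B || !B) && (D || !D) && D
= (D || !D) && D
= D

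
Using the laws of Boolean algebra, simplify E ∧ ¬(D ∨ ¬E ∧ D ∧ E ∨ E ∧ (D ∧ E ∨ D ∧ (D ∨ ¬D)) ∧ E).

E ∧ ¬D

E ∧ ¬(D ∨ ¬E ∧ D ∧ E ∨ E ∧ (D ∧ E ∨ D ∧ (D ∨ ¬D)) ∧ E)
= E ∧ ¬(D ∨ ¬E ∧ D ∧ E ∨ E ∧ (D ∧ E ∨ D) ∧ E)
= E ∧ ¬(D ∨ ¬E ∧ D ∧ E ∨ E ∧ D ∧ E)
= E ∧ ¬(D ∨ D ∧ E)
= E ∧ ¬D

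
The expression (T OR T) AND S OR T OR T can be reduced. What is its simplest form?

T

(T OR T) AND S OR T OR T
= T OR T
= T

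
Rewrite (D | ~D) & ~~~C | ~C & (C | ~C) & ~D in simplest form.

~C

(D | ~D) & ~~~C | ~C & (C | ~C) & ~D
= (D | ~D) & ~~~C | ~C & ~D
= (D | ~D) & ~C | ~C & ~D
= ~C | ~C & ~D
= ~C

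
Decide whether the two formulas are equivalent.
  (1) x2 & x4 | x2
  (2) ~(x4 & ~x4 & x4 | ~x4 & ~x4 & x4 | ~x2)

Yes

E1: x2 & x4 | x2
    = x2
E2: ~(x4 & ~x4 & x4 | ~x4 & ~x4 & x4 | ~x2)
    = ~(~x4 & x4 | ~x2)
    = ~~x2
    = x2
Both reduce to x2, so they are equivalent.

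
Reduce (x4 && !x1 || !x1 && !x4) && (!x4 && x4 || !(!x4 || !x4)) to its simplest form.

!x1 && x4

(x4 && !x1 || !x1 && !x4) && (!x4 && x4 || !(!x4 || !x4))
= (x4 && !x1 || !x1 && !x4) && (!x4 && x4 || x4 && x4)   — De Morgan
= !x1 && (!x4 && x4 || x4 && x4)   — distribution
= !x1 && x4   — distribution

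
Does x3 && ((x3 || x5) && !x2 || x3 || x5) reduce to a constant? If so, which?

x3 && ((x3 || x5) && !x2 || x3 || x5)
= x3 && (x3 || x5)   — absorption
= x3   — absorption
This depends on x3, so it is not a constant.

no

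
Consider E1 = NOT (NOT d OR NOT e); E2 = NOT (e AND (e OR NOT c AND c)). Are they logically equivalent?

No

E1: NOT (NOT d OR NOT e)
    = d AND e   [De Morgan]
E2: NOT (e AND (e OR NOT c AND c))
    = NOT (e AND e)   [complement / identity]
    = NOT e   [idempotence]
These differ: at c=0, d=0, e=0, E1 = 0 but E2 = 1.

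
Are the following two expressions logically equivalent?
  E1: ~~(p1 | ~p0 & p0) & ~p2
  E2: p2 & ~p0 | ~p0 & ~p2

E1: ~~(p1 | ~p0 & p0) & ~p2
    = ~~p1 & ~p2
    = p1 & ~p2
E2: p2 & ~p0 | ~p0 & ~p2
    = ~p0
These differ: at p0=0, p1=1, p2=1, E1 = 0 but E2 = 1.

No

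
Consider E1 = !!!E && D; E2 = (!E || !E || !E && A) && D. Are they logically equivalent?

Yes

E1: !!!E && D
    = !E && D   [double negation]
E2: (!E || !E || !E && A) && D
    = (!E || !E) && D   [absorption]
    = !E && D   [idempotence]
Both reduce to !E && D, so they are equivalent.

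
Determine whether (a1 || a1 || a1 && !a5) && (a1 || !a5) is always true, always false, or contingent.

contingent

(a1 || a1 || a1 && !a5) && (a1 || !a5)
= (a1 || a1 && !a5) && (a1 || !a5)   [idempotence]
= a1 && (a1 || !a5)   [absorption]
= a1   [absorption]
This depends on a1, so it is not a constant.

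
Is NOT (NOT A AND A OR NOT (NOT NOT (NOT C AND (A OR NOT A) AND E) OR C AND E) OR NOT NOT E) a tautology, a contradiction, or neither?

NOT (NOT A AND A OR NOT (NOT NOT (NOT C AND (A OR NOT A) AND E) OR C AND E) OR NOT NOT E)
= NOT (NOT (NOT NOT (NOT C AND (A OR NOT A) AND E) OR C AND E) OR NOT NOT E)   — complement / identity
= (NOT NOT (NOT C AND (A OR NOT A) AND E) OR C AND E) AND NOT E   — De Morgan
= (NOT NOT (NOT C AND E) OR C AND E) AND NOT E   — complement / identity
= (NOT C AND E OR C AND E) AND NOT E   — double negation
= E AND NOT E   — distribution
= FALSE   — complement

contradiction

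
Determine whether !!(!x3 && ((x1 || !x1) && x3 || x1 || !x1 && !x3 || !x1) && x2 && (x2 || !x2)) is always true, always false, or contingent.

contingent

!!(!x3 && ((x1 || !x1) && x3 || x1 || !x1 && !x3 || !x1) && x2 && (x2 || !x2))
= !!(!x3 && ((x1 || !x1) && x3 || x1 || !x1) && x2 && (x2 || !x2))
= !!(!x3 && ((x1 || !x1) && x3 || x1 || !x1) && x2)
= !!(!x3 && (x1 || !x1) && x2)
= !x3 && (x1 || !x1) && x2
= !x3 && x2
This depends on x2, x3, so it is not a constant.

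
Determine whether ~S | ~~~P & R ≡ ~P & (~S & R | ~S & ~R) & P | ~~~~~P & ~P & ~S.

E1: ~S | ~~~P & R
    = ~S | ~P & R
E2: ~P & (~S & R | ~S & ~R) & P | ~~~~~P & ~P & ~S
    = ~P & (~S & R | ~S & ~R) & P | ~~~P & ~P & ~S
    = ~P & (~S & R | ~S & ~R) & P | ~P & ~P & ~S
    = ~P & ~S & P | ~P & ~P & ~S
    = ~P & ~S
These differ: at P=0, R=1, S=1, E1 = 1 but E2 = 0.

No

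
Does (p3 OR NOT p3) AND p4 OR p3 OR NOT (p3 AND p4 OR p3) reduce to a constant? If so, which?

yes, True

(p3 OR NOT p3) AND p4 OR p3 OR NOT (p3 AND p4 OR p3)
= (p3 OR NOT p3) AND p4 OR p3 OR NOT p3
= p3 OR NOT p3
= TRUE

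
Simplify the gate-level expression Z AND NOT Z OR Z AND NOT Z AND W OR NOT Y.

NOT Y

Z AND NOT Z OR Z AND NOT Z AND W OR NOT Y
= Z AND NOT Z OR NOT Y   — absorption
= NOT Y   — complement / identity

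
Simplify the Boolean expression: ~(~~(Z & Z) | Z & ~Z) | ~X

~(~~(Z & Z) | Z & ~Z) | ~X
= ~(Z & Z | Z & ~Z) | ~X   (double negation)
= ~Z | ~X   (distribution)

~Z | ~X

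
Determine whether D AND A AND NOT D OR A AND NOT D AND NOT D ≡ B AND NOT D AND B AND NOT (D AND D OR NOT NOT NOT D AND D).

No

E1: D AND A AND NOT D OR A AND NOT D AND NOT D
    = A AND NOT D   — distribution
E2: B AND NOT D AND B AND NOT (D AND D OR NOT NOT NOT D AND D)
    = B AND NOT D AND B AND NOT (D AND D OR NOT D AND D)   — double negation
    = B AND NOT D AND B AND NOT D   — distribution
    = B AND NOT D   — idempotence
These differ: at A=1, B=0, D=0, E1 = 1 but E2 = 0.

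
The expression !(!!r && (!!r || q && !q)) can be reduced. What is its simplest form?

!r

!(!!r && (!!r || q && !q))
= !(!!r && !!r)   [complement / identity]
= !!!r   [idempotence]
= !r   [double negation]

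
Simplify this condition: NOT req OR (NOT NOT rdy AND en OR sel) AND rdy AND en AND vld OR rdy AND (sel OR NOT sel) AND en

NOT req OR (NOT NOT rdy AND en OR sel) AND rdy AND en AND vld OR rdy AND (sel OR NOT sel) AND en
= NOT req OR (rdy AND en OR sel) AND rdy AND en AND vld OR rdy AND (sel OR NOT sel) AND en   [double negation]
= NOT req OR rdy AND en AND vld OR rdy AND (sel OR NOT sel) AND en   [absorption]
= NOT req OR rdy AND en AND vld OR rdy AND en   [complement / identity]
= NOT req OR rdy AND en   [absorption]

NOT req OR rdy AND en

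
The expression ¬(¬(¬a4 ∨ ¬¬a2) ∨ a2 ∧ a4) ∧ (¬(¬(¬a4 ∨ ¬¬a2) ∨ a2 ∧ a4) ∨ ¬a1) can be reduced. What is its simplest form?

¬a4

¬(¬(¬a4 ∨ ¬¬a2) ∨ a2 ∧ a4) ∧ (¬(¬(¬a4 ∨ ¬¬a2) ∨ a2 ∧ a4) ∨ ¬a1)
= ¬(¬(¬a4 ∨ ¬¬a2) ∨ a2 ∧ a4)   — absorption
= ¬(a4 ∧ ¬a2 ∨ a2 ∧ a4)   — De Morgan
= ¬a4   — distribution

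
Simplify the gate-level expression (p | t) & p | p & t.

p

(p | t) & p | p & t
= p | p & t   [absorption]
= p   [absorption]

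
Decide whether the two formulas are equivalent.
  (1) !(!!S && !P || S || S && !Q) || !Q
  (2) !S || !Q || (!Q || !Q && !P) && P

E1: !(!!S && !P || S || S && !Q) || !Q
    = !(S && !P || S || S && !Q) || !Q   [double negation]
    = !(S || S && !Q) || !Q   [absorption]
    = !S || !Q   [absorption]
E2: !S || !Q || (!Q || !Q && !P) && P
    = !S || !Q || !Q && P   [absorption]
    = !S || !Q   [absorption]
Both reduce to !S || !Q, so they are equivalent.

Yes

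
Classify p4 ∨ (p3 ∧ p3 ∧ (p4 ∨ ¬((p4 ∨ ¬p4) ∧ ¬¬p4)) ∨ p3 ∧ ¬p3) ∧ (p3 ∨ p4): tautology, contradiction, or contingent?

p4 ∨ (p3 ∧ p3 ∧ (p4 ∨ ¬((p4 ∨ ¬p4) ∧ ¬¬p4)) ∨ p3 ∧ ¬p3) ∧ (p3 ∨ p4)
= p4 ∨ (p3 ∧ p3 ∧ (p4 ∨ ¬¬¬p4) ∨ p3 ∧ ¬p3) ∧ (p3 ∨ p4)
= p4 ∨ (p3 ∧ p3 ∧ (p4 ∨ ¬p4) ∨ p3 ∧ ¬p3) ∧ (p3 ∨ p4)
= p4 ∨ (p3 ∧ p3 ∨ p3 ∧ ¬p3) ∧ (p3 ∨ p4)
= p4 ∨ p3 ∧ (p3 ∨ p4)
= p4 ∨ p3
This depends on p3, p4, so it is not a constant.

contingent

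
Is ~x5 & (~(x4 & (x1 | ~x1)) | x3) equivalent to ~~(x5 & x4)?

E1: ~x5 & (~(x4 & (x1 | ~x1)) | x3)
    = ~x5 & (~x4 | x3)   — complement / identity
E2: ~~(x5 & x4)
    = x5 & x4   — double negation
These differ: at x1=0, x3=1, x4=0, x5=0, E1 = 1 but E2 = 0.

No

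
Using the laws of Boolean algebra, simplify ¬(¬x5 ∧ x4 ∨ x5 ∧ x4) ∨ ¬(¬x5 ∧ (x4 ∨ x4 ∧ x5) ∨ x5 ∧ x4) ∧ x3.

¬(¬x5 ∧ x4 ∨ x5 ∧ x4) ∨ ¬(¬x5 ∧ (x4 ∨ x4 ∧ x5) ∨ x5 ∧ x4) ∧ x3
= ¬(¬x5 ∧ x4 ∨ x5 ∧ x4) ∨ ¬(¬x5 ∧ x4 ∨ x5 ∧ x4) ∧ x3   [absorption]
= ¬(¬x5 ∧ x4 ∨ x5 ∧ x4)   [absorption]
= ¬x4   [distribution]

¬x4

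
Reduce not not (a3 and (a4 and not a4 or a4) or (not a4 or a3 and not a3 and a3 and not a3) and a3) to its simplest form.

not not (a3 and (a4 and not a4 or a4) or (not a4 or a3 and not a3 and a3 and not a3) and a3)
= not not (a3 and a4 or (not a4 or a3 and not a3 and a3 and not a3) and a3)
= not not (a3 and a4 or (not a4 or a3 and not a3) and a3)
= not not (a3 and a4 or not a4 and a3)
= a3 and a4 or not a4 and a3
= a3

a3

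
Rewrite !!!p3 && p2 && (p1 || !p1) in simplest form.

!p3 && p2

!!!p3 && p2 && (p1 || !p1)
= !!!p3 && p2   (complement / identity)
= !p3 && p2   (double negation)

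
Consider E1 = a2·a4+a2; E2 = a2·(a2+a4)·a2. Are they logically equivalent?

Yes

E1: a2·a4+a2
    = a2   (absorption)
E2: a2·(a2+a4)·a2
    = a2·a2   (absorption)
    = a2   (idempotence)
Both reduce to a2, so they are equivalent.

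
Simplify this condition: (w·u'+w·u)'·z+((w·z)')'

z

(w·u'+w·u)'·z+((w·z)')'
= w'·z+((w·z)')'
= w'·z+w·z
= z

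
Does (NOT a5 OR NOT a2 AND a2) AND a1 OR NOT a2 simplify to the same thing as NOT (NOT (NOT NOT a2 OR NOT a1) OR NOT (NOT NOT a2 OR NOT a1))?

E1: (NOT a5 OR NOT a2 AND a2) AND a1 OR NOT a2
    = NOT a5 AND a1 OR NOT a2   — complement / identity
E2: NOT (NOT (NOT NOT a2 OR NOT a1) OR NOT (NOT NOT a2 OR NOT a1))
    = NOT NOT (NOT NOT a2 OR NOT a1)   — idempotence
    = NOT NOT a2 OR NOT a1   — double negation
    = a2 OR NOT a1   — double negation
These differ: at a1=1, a2=0, a5=1, E1 = 1 but E2 = 0.

No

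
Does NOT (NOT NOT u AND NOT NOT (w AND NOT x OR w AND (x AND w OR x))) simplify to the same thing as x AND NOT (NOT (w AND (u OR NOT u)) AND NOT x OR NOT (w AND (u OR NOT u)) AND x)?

E1: NOT (NOT NOT u AND NOT NOT (w AND NOT x OR w AND (x AND w OR x)))
    = NOT (NOT NOT u AND NOT NOT (w AND NOT x OR w AND x))   (absorption)
    = NOT (NOT NOT u AND NOT NOT w)   (distribution)
    = NOT u OR NOT w   (De Morgan)
E2: x AND NOT (NOT (w AND (u OR NOT u)) AND NOT x OR NOT (w AND (u OR NOT u)) AND x)
    = x AND NOT NOT (w AND (u OR NOT u))   (distribution)
    = x AND NOT NOT w   (complement / identity)
    = x AND w   (double negation)
These differ: at u=0, w=0, x=0, E1 = 1 but E2 = 0.

No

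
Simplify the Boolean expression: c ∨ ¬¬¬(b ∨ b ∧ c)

c ∨ ¬¬¬(b ∨ b ∧ c)
= c ∨ ¬(b ∨ b ∧ c)
= c ∨ ¬b

c ∨ ¬b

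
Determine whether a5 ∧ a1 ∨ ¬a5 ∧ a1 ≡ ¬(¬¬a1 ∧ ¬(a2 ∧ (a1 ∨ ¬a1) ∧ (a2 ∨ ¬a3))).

No

E1: a5 ∧ a1 ∨ ¬a5 ∧ a1
    = a1   (distribution)
E2: ¬(¬¬a1 ∧ ¬(a2 ∧ (a1 ∨ ¬a1) ∧ (a2 ∨ ¬a3)))
    = ¬a1 ∨ a2 ∧ (a1 ∨ ¬a1) ∧ (a2 ∨ ¬a3)   (De Morgan)
    = ¬a1 ∨ a2 ∧ (a2 ∨ ¬a3)   (complement / identity)
    = ¬a1 ∨ a2   (absorption)
These differ: at a1=0, a2=0, a3=0, a5=0, E1 = 0 but E2 = 1.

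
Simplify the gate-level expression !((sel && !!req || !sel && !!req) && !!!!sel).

!req || !sel

!((sel && !!req || !sel && !!req) && !!!!sel)
= !(!!req && !!!!sel)   [distribution]
= !(!!req && !!sel)   [double negation]
= !req || !sel   [De Morgan]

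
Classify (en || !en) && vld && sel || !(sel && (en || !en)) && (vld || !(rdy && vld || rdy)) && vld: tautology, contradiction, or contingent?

(en || !en) && vld && sel || !(sel && (en || !en)) && (vld || !(rdy && vld || rdy)) && vld
= (en || !en) && vld && sel || !(sel && (en || !en)) && (vld || !rdy) && vld   — absorption
= vld && sel || !(sel && (en || !en)) && (vld || !rdy) && vld   — complement / identity
= vld && sel || !(sel && (en || !en)) && vld   — absorption
= vld && sel || !sel && vld   — complement / identity
= vld   — distribution
This depends on vld, so it is not a constant.

contingent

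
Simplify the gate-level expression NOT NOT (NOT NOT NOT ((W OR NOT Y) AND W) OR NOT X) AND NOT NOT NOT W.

NOT NOT (NOT NOT NOT ((W OR NOT Y) AND W) OR NOT X) AND NOT NOT NOT W
= NOT NOT (NOT NOT NOT W OR NOT X) AND NOT NOT NOT W   (absorption)
= (NOT NOT NOT W OR NOT X) AND NOT NOT NOT W   (double negation)
= NOT NOT NOT W   (absorption)
= NOT W   (double negation)

NOT W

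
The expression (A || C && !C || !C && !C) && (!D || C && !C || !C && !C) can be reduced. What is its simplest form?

(A || C && !C || !C && !C) && (!D || C && !C || !C && !C)
= C && !C || !C && !C || A && !D   — distribution
= !C || A && !D   — distribution

!C || A && !D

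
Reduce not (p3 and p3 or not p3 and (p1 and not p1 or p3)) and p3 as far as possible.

not (p3 and p3 or not p3 and (p1 and not p1 or p3)) and p3
= not (p3 and p3 or not p3 and p3) and p3
= not p3 and p3
= False

False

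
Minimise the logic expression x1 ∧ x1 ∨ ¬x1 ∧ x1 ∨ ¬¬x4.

x1 ∨ x4

x1 ∧ x1 ∨ ¬x1 ∧ x1 ∨ ¬¬x4
= x1 ∨ ¬¬x4   [distribution]
= x1 ∨ x4   [double negation]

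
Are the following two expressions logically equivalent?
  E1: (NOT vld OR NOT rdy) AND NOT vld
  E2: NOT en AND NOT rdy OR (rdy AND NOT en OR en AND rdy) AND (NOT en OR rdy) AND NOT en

No

E1: (NOT vld OR NOT rdy) AND NOT vld
    = NOT vld   (absorption)
E2: NOT en AND NOT rdy OR (rdy AND NOT en OR en AND rdy) AND (NOT en OR rdy) AND NOT en
    = NOT en AND NOT rdy OR rdy AND (NOT en OR rdy) AND NOT en   (distribution)
    = NOT en AND NOT rdy OR rdy AND NOT en   (absorption)
    = NOT en   (distribution)
These differ: at en=1, rdy=0, vld=0, E1 = 1 but E2 = 0.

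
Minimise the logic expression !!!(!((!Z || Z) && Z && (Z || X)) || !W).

Z && W

!!!(!((!Z || Z) && Z && (Z || X)) || !W)
= !!!(!((!Z || Z) && Z) || !W)   [absorption]
= !!!(!Z || !W)   [complement / identity]
= !!(Z && W)   [De Morgan]
= Z && W   [double negation]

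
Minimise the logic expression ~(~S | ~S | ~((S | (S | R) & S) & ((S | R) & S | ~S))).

~(~S | ~S | ~((S | (S | R) & S) & ((S | R) & S | ~S)))
= ~(~S | ~S | ~((S | R) & S | S & ~S))   [distribution]
= ~(~S | ~((S | R) & S | S & ~S))   [idempotence]
= ~(~S | ~(S | S & ~S))   [absorption]
= ~(~S | ~S)   [complement / identity]
= ~~S   [idempotence]
= S   [double negation]

S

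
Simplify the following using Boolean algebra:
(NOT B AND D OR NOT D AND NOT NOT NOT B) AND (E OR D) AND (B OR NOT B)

(NOT B AND D OR NOT D AND NOT NOT NOT B) AND (E OR D) AND (B OR NOT B)
= (NOT B AND D OR NOT D AND NOT B) AND (E OR D) AND (B OR NOT B)
= NOT B AND (E OR D) AND (B OR NOT B)
= NOT B AND (E OR D)

NOT B AND (E OR D)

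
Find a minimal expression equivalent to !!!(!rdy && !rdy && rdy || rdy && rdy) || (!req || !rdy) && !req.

!rdy || !req

!!!(!rdy && !rdy && rdy || rdy && rdy) || (!req || !rdy) && !req
= !!!(!rdy && rdy || rdy && rdy) || (!req || !rdy) && !req   — idempotence
= !(!rdy && rdy || rdy && rdy) || (!req || !rdy) && !req   — double negation
= !(!rdy && rdy || rdy && rdy) || !req   — absorption
= !rdy || !req   — distribution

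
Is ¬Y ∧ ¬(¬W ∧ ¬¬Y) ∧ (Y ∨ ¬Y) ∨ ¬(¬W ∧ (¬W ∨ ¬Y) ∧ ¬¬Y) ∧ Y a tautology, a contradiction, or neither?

neither

¬Y ∧ ¬(¬W ∧ ¬¬Y) ∧ (Y ∨ ¬Y) ∨ ¬(¬W ∧ (¬W ∨ ¬Y) ∧ ¬¬Y) ∧ Y
= ¬Y ∧ ¬(¬W ∧ ¬¬Y) ∧ (Y ∨ ¬Y) ∨ ¬(¬W ∧ ¬¬Y) ∧ Y   (absorption)
= ¬Y ∧ ¬(¬W ∧ ¬¬Y) ∨ ¬(¬W ∧ ¬¬Y) ∧ Y   (complement / identity)
= ¬(¬W ∧ ¬¬Y)   (distribution)
= W ∨ ¬Y   (De Morgan)
This depends on W, Y, so it is not a constant.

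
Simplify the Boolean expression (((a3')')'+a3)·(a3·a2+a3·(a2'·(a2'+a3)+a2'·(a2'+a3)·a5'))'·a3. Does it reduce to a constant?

0

(((a3')')'+a3)·(a3·a2+a3·(a2'·(a2'+a3)+a2'·(a2'+a3)·a5'))'·a3
= (((a3')')'+a3)·(a3·a2+a3·a2'·(a2'+a3))'·a3   (absorption)
= (((a3')')'+a3)·(a3·a2+a3·a2')'·a3   (absorption)
= (((a3')')'+a3)·a3'·a3   (distribution)
= (a3'+a3)·a3'·a3   (double negation)
= a3'·a3   (complement / identity)
= 0   (complement)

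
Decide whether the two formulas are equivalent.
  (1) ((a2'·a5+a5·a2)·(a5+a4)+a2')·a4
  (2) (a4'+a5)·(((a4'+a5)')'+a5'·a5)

E1: ((a2'·a5+a5·a2)·(a5+a4)+a2')·a4
    = (a5·(a5+a4)+a2')·a4   [distribution]
    = (a5+a2')·a4   [absorption]
E2: (a4'+a5)·(((a4'+a5)')'+a5'·a5)
    = (a4'+a5)·((a4'+a5)')'   [complement / identity]
    = (a4'+a5)·(a4'+a5)   [double negation]
    = a4'+a5   [idempotence]
These differ: at a2=0, a4=0, a5=0, E1 = 0 but E2 = 1.

No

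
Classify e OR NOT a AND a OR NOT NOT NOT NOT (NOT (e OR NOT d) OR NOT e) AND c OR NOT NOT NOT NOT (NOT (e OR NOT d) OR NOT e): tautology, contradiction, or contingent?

e OR NOT a AND a OR NOT NOT NOT NOT (NOT (e OR NOT d) OR NOT e) AND c OR NOT NOT NOT NOT (NOT (e OR NOT d) OR NOT e)
= e OR NOT a AND a OR NOT NOT NOT NOT (NOT (e OR NOT d) OR NOT e)   — absorption
= e OR NOT a AND a OR NOT NOT (NOT (e OR NOT d) OR NOT e)   — double negation
= e OR NOT a AND a OR NOT ((e OR NOT d) AND e)   — De Morgan
= e OR NOT a AND a OR NOT e   — absorption
= e OR NOT e   — complement / identity
= TRUE   — complement

tautology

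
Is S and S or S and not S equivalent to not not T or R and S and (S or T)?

E1: S and S or S and not S
    = S   — distribution
E2: not not T or R and S and (S or T)
    = T or R and S and (S or T)   — double negation
    = T or R and S   — absorption
These differ: at R=0, S=0, T=1, E1 = 0 but E2 = 1.

No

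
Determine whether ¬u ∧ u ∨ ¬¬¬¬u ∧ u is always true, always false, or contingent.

¬u ∧ u ∨ ¬¬¬¬u ∧ u
= ¬u ∧ u ∨ ¬¬u ∧ u   — double negation
= ¬u ∧ u ∨ u ∧ u   — double negation
= u   — distribution
This depends on u, so it is not a constant.

contingent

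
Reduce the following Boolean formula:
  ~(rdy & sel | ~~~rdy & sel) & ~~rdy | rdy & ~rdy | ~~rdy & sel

~(rdy & sel | ~~~rdy & sel) & ~~rdy | rdy & ~rdy | ~~rdy & sel
= ~(rdy & sel | ~~~rdy & sel) & ~~rdy | ~~rdy & sel   (complement / identity)
= ~(rdy & sel | ~rdy & sel) & ~~rdy | ~~rdy & sel   (double negation)
= ~sel & ~~rdy | ~~rdy & sel   (distribution)
= ~~rdy   (distribution)
= rdy   (double negation)

rdy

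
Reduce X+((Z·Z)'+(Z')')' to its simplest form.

X+((Z·Z)'+(Z')')'
= X+Z·Z·Z'   — De Morgan
= X+Z·Z'   — idempotence
= X   — complement / identity

X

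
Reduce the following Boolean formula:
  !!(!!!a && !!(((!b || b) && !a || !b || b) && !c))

!a && !c

!!(!!!a && !!(((!b || b) && !a || !b || b) && !c))
= !!(!!!a && !!((!b || b) && !c))
= !!(!!!a && !!!c)
= !(!!a || !!c)
= !a && !c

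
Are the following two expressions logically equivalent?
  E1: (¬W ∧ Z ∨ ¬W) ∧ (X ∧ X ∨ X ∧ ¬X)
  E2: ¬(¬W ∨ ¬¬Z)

No

E1: (¬W ∧ Z ∨ ¬W) ∧ (X ∧ X ∨ X ∧ ¬X)
    = ¬W ∧ (X ∧ X ∨ X ∧ ¬X)
    = ¬W ∧ X
E2: ¬(¬W ∨ ¬¬Z)
    = W ∧ ¬Z
These differ: at W=0, X=1, Z=0, E1 = 1 but E2 = 0.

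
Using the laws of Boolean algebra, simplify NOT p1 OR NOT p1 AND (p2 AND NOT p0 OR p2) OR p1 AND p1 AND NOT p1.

NOT p1

NOT p1 OR NOT p1 AND (p2 AND NOT p0 OR p2) OR p1 AND p1 AND NOT p1
= NOT p1 OR NOT p1 AND p2 OR p1 AND p1 AND NOT p1   — absorption
= NOT p1 OR NOT p1 AND p2 OR p1 AND NOT p1   — idempotence
= NOT p1 OR p1 AND NOT p1   — absorption
= NOT p1   — complement / identity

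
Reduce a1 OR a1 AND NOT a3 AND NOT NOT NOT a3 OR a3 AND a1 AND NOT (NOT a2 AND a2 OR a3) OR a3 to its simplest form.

a1 OR a1 AND NOT a3 AND NOT NOT NOT a3 OR a3 AND a1 AND NOT (NOT a2 AND a2 OR a3) OR a3
= a1 OR a1 AND NOT a3 AND NOT a3 OR a3 AND a1 AND NOT (NOT a2 AND a2 OR a3) OR a3
= a1 OR a1 AND NOT a3 AND NOT a3 OR a3 AND a1 AND NOT a3 OR a3
= a1 OR a1 AND NOT a3 OR a3
= a1 OR a3

a1 OR a3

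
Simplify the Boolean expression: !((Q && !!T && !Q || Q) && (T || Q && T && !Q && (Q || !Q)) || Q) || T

!((Q && !!T && !Q || Q) && (T || Q && T && !Q && (Q || !Q)) || Q) || T
= !((Q && !!T && !Q || Q) && (T || Q && T && !Q) || Q) || T   [complement / identity]
= !((Q && T && !Q || Q) && (T || Q && T && !Q) || Q) || T   [double negation]
= !(Q && T && !Q || Q && T || Q) || T   [distribution]
= !(Q && T || Q) || T   [absorption]
= !Q || T   [absorption]

!Q || T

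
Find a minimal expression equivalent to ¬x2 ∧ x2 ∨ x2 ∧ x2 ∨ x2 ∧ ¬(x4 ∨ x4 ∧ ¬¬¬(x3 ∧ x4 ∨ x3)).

¬x2 ∧ x2 ∨ x2 ∧ x2 ∨ x2 ∧ ¬(x4 ∨ x4 ∧ ¬¬¬(x3 ∧ x4 ∨ x3))
= ¬x2 ∧ x2 ∨ x2 ∧ x2 ∨ x2 ∧ ¬(x4 ∨ x4 ∧ ¬¬¬x3)   (absorption)
= x2 ∨ x2 ∧ ¬(x4 ∨ x4 ∧ ¬¬¬x3)   (distribution)
= x2 ∨ x2 ∧ ¬(x4 ∨ x4 ∧ ¬x3)   (double negation)
= x2 ∨ x2 ∧ ¬x4   (absorption)
= x2   (absorption)

x2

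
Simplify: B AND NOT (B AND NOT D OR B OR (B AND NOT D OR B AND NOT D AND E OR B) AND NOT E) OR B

B AND NOT (B AND NOT D OR B OR (B AND NOT D OR B AND NOT D AND E OR B) AND NOT E) OR B
= B AND NOT (B AND NOT D OR B OR (B AND NOT D OR B) AND NOT E) OR B
= B AND NOT (B AND NOT D OR B) OR B
= B AND NOT B OR B
= B

B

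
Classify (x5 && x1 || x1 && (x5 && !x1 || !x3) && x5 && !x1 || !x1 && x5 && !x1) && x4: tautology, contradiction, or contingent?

contingent

(x5 && x1 || x1 && (x5 && !x1 || !x3) && x5 && !x1 || !x1 && x5 && !x1) && x4
= (x5 && x1 || x1 && x5 && !x1 || !x1 && x5 && !x1) && x4   — absorption
= (x5 && x1 || x5 && !x1) && x4   — distribution
= x5 && x4   — distribution
This depends on x4, x5, so it is not a constant.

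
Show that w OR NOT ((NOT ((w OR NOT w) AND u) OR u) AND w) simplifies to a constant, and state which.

w OR NOT ((NOT ((w OR NOT w) AND u) OR u) AND w)
= w OR NOT ((NOT u OR u) AND w)   — complement / identity
= w OR NOT w   — complement / identity
= TRUE   — complement

TRUE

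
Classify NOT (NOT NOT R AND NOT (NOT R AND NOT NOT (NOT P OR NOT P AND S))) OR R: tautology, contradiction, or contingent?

NOT (NOT NOT R AND NOT (NOT R AND NOT NOT (NOT P OR NOT P AND S))) OR R
= NOT (NOT NOT R AND NOT (NOT R AND (NOT P OR NOT P AND S))) OR R   [double negation]
= NOT R OR NOT R AND (NOT P OR NOT P AND S) OR R   [De Morgan]
= NOT R OR NOT R AND NOT P OR R   [absorption]
= NOT R OR R   [absorption]
= TRUE   [complement]

tautology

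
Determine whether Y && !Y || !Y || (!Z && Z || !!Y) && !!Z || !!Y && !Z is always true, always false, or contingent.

Y && !Y || !Y || (!Z && Z || !!Y) && !!Z || !!Y && !Z
= Y && !Y || !Y || (!Z && Z || !!Y) && Z || !!Y && !Z
= Y && !Y || !Y || !!Y && Z || !!Y && !Z
= Y && !Y || !Y || !!Y
= Y && !Y || !Y || Y
= !Y || Y
= true

always true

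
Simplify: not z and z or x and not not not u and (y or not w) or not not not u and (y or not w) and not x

not z and z or x and not not not u and (y or not w) or not not not u and (y or not w) and not x
= x and not not not u and (y or not w) or not not not u and (y or not w) and not x   — complement / identity
= not not not u and (y or not w)   — distribution
= not u and (y or not w)   — double negation

not u and (y or not w)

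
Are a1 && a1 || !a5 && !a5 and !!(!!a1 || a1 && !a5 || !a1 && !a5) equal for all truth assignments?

Yes

E1: a1 && a1 || !a5 && !a5
    = a1 && a1 || !a5
    = a1 || !a5
E2: !!(!!a1 || a1 && !a5 || !a1 && !a5)
    = !!(!!a1 || !a5)
    = !!a1 || !a5
    = a1 || !a5
Both reduce to a1 || !a5, so they are equivalent.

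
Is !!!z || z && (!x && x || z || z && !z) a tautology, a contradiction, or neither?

tautology

!!!z || z && (!x && x || z || z && !z)
= !!!z || z && (!x && x || z)   — complement / identity
= !!!z || z && z   — complement / identity
= !!!z || z   — idempotence
= !z || z   — double negation
= true   — complement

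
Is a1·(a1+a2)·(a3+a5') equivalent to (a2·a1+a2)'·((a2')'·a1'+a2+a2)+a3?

E1: a1·(a1+a2)·(a3+a5')
    = a1·(a3+a5')   — absorption
E2: (a2·a1+a2)'·((a2')'·a1'+a2+a2)+a3
    = (a2·a1+a2)'·(a2·a1'+a2+a2)+a3   — double negation
    = (a2·a1+a2)'·(a2+a2)+a3   — absorption
    = a2'·(a2+a2)+a3   — absorption
    = a2'·a2+a3   — idempotence
    = a3   — complement / identity
These differ: at a1=0, a2=0, a3=1, a5=0, E1 = 0 but E2 = 1.

No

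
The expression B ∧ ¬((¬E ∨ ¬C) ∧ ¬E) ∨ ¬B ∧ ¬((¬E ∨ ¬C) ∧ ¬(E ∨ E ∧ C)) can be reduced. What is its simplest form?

E

B ∧ ¬((¬E ∨ ¬C) ∧ ¬E) ∨ ¬B ∧ ¬((¬E ∨ ¬C) ∧ ¬(E ∨ E ∧ C))
= B ∧ ¬((¬E ∨ ¬C) ∧ ¬E) ∨ ¬B ∧ ¬((¬E ∨ ¬C) ∧ ¬E)   — absorption
= ¬((¬E ∨ ¬C) ∧ ¬E)   — distribution
= ¬¬E   — absorption
= E   — double negation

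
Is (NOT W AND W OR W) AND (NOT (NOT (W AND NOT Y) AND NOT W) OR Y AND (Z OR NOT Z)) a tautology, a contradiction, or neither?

(NOT W AND W OR W) AND (NOT (NOT (W AND NOT Y) AND NOT W) OR Y AND (Z OR NOT Z))
= (NOT W AND W OR W) AND (W AND NOT Y OR W OR Y AND (Z OR NOT Z))   — De Morgan
= (NOT W AND W OR W) AND (W OR Y AND (Z OR NOT Z))   — absorption
= W AND (W OR Y AND (Z OR NOT Z))   — complement / identity
= W AND (W OR Y)   — complement / identity
= W   — absorption
This depends on W, so it is not a constant.

neither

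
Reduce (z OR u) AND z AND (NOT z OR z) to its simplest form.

(z OR u) AND z AND (NOT z OR z)
= z AND (NOT z OR z)
= z

z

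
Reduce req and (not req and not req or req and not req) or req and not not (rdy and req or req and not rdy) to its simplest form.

req and (not req and not req or req and not req) or req and not not (rdy and req or req and not rdy)
= req and (not req and not req or req and not req) or req and not not req
= req and (not req and not req or req and not req) or req and req
= req and not req or req and req
= req

req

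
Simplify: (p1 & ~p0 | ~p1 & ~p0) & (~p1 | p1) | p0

(p1 & ~p0 | ~p1 & ~p0) & (~p1 | p1) | p0
= p1 & ~p0 | ~p1 & ~p0 | p0   (complement / identity)
= ~p0 | p0   (distribution)
= 1   (complement)

1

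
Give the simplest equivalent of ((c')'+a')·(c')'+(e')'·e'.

((c')'+a')·(c')'+(e')'·e'
= ((c')'+a')·(c')'+e·e'   — double negation
= ((c')'+a')·(c')'   — complement / identity
= (c')'   — absorption
= c   — double negation

c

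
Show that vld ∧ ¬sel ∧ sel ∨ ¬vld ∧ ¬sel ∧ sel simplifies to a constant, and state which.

False

vld ∧ ¬sel ∧ sel ∨ ¬vld ∧ ¬sel ∧ sel
= ¬sel ∧ sel ∧ (vld ∨ ¬vld)   — distribution
= ¬sel ∧ sel   — complement / identity
= False   — complement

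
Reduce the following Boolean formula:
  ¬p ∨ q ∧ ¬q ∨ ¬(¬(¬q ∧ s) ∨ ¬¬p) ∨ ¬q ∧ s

¬p ∨ q ∧ ¬q ∨ ¬(¬(¬q ∧ s) ∨ ¬¬p) ∨ ¬q ∧ s
= ¬p ∨ q ∧ ¬q ∨ ¬q ∧ s ∧ ¬p ∨ ¬q ∧ s
= ¬p ∨ ¬q ∧ s ∧ ¬p ∨ ¬q ∧ s
= ¬p ∨ ¬q ∧ s

¬p ∨ ¬q ∧ s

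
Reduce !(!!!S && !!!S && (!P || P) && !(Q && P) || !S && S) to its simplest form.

S || Q && P

!(!!!S && !!!S && (!P || P) && !(Q && P) || !S && S)
= !(!!!S && (!P || P) && !(Q && P) || !S && S)   [idempotence]
= !(!!!S && !(Q && P) || !S && S)   [complement / identity]
= !(!!!S && !(Q && P))   [complement / identity]
= !(!S && !(Q && P))   [double negation]
= S || Q && P   [De Morgan]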